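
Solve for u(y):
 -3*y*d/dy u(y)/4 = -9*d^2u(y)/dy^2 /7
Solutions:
 u(y) = C1 + C2*erfi(sqrt(42)*y/12)


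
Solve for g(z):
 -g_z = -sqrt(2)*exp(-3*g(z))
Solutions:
 g(z) = log(C1 + 3*sqrt(2)*z)/3
 g(z) = log((-3^(1/3) - 3^(5/6)*I)*(C1 + sqrt(2)*z)^(1/3)/2)
 g(z) = log((-3^(1/3) + 3^(5/6)*I)*(C1 + sqrt(2)*z)^(1/3)/2)


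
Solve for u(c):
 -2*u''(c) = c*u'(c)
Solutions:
 u(c) = C1 + C2*erf(c/2)


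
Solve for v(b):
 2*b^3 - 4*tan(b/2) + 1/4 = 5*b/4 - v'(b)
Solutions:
 v(b) = C1 - b^4/2 + 5*b^2/8 - b/4 - 8*log(cos(b/2))


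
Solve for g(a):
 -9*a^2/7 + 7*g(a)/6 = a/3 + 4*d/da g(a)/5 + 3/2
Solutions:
 g(a) = C1*exp(35*a/24) + 54*a^2/49 + 3082*a/1715 + 151143/60025


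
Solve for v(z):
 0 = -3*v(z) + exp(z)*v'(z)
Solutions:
 v(z) = C1*exp(-3*exp(-z))


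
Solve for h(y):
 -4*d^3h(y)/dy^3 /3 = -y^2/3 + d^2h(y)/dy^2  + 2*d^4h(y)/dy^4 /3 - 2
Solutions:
 h(y) = C1 + C2*y + y^4/36 - 4*y^3/27 + 37*y^2/27 + (C3*sin(sqrt(2)*y/2) + C4*cos(sqrt(2)*y/2))*exp(-y)


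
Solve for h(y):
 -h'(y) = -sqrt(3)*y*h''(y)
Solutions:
 h(y) = C1 + C2*y^(sqrt(3)/3 + 1)


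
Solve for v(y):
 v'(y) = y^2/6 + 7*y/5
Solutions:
 v(y) = C1 + y^3/18 + 7*y^2/10


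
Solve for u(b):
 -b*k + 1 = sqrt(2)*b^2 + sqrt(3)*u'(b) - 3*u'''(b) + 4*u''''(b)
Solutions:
 u(b) = C1 + C2*exp(b*((-1 + sqrt(-1 + (-1 + 8*sqrt(3))^2) + 8*sqrt(3))^(-1/3) + 2 + (-1 + sqrt(-1 + (-1 + 8*sqrt(3))^2) + 8*sqrt(3))^(1/3))/8)*sin(sqrt(3)*b*(-(-1 + sqrt(-1 + (-1 + 8*sqrt(3))^2) + 8*sqrt(3))^(1/3) + (-1 + sqrt(-1 + (-1 + 8*sqrt(3))^2) + 8*sqrt(3))^(-1/3))/8) + C3*exp(b*((-1 + sqrt(-1 + (-1 + 8*sqrt(3))^2) + 8*sqrt(3))^(-1/3) + 2 + (-1 + sqrt(-1 + (-1 + 8*sqrt(3))^2) + 8*sqrt(3))^(1/3))/8)*cos(sqrt(3)*b*(-(-1 + sqrt(-1 + (-1 + 8*sqrt(3))^2) + 8*sqrt(3))^(1/3) + (-1 + sqrt(-1 + (-1 + 8*sqrt(3))^2) + 8*sqrt(3))^(-1/3))/8) + C4*exp(b*(-(-1 + sqrt(-1 + (-1 + 8*sqrt(3))^2) + 8*sqrt(3))^(1/3) - 1/(-1 + sqrt(-1 + (-1 + 8*sqrt(3))^2) + 8*sqrt(3))^(1/3) + 1)/4) - sqrt(6)*b^3/9 - sqrt(3)*b^2*k/6 - 2*sqrt(2)*b + sqrt(3)*b/3


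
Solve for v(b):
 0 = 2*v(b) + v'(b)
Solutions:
 v(b) = C1*exp(-2*b)


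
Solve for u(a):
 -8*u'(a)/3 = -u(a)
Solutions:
 u(a) = C1*exp(3*a/8)


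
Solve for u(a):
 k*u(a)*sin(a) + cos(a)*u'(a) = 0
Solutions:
 u(a) = C1*exp(k*log(cos(a)))


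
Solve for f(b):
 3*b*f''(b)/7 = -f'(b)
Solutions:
 f(b) = C1 + C2/b^(4/3)


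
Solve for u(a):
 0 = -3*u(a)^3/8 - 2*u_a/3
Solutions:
 u(a) = -2*sqrt(2)*sqrt(-1/(C1 - 9*a))
 u(a) = 2*sqrt(2)*sqrt(-1/(C1 - 9*a))


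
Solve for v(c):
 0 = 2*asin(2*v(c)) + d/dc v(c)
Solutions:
 Integral(1/asin(2*_y), (_y, v(c))) = C1 - 2*c


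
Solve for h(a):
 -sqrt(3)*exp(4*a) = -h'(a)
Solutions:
 h(a) = C1 + sqrt(3)*exp(4*a)/4


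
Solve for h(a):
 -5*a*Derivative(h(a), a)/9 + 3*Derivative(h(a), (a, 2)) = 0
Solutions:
 h(a) = C1 + C2*erfi(sqrt(30)*a/18)


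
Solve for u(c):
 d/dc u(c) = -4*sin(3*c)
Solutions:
 u(c) = C1 + 4*cos(3*c)/3


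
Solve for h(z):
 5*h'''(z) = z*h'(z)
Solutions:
 h(z) = C1 + Integral(C2*airyai(5^(2/3)*z/5) + C3*airybi(5^(2/3)*z/5), z)


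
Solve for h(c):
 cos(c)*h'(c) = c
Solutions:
 h(c) = C1 + Integral(c/cos(c), c)


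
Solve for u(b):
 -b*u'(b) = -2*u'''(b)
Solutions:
 u(b) = C1 + Integral(C2*airyai(2^(2/3)*b/2) + C3*airybi(2^(2/3)*b/2), b)


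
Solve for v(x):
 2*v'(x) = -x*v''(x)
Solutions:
 v(x) = C1 + C2/x


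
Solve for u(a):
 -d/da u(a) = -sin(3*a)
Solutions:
 u(a) = C1 - cos(3*a)/3


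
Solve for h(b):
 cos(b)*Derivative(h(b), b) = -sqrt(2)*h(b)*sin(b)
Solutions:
 h(b) = C1*cos(b)^(sqrt(2))


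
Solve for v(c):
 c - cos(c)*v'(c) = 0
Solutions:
 v(c) = C1 + Integral(c/cos(c), c)


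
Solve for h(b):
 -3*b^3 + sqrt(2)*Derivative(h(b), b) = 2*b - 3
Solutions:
 h(b) = C1 + 3*sqrt(2)*b^4/8 + sqrt(2)*b^2/2 - 3*sqrt(2)*b/2


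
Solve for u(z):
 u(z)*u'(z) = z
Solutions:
 u(z) = -sqrt(C1 + z^2)
 u(z) = sqrt(C1 + z^2)


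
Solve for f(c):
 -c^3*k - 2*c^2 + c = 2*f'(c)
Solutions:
 f(c) = C1 - c^4*k/8 - c^3/3 + c^2/4


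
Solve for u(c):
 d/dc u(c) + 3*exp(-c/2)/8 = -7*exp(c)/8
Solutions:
 u(c) = C1 - 7*exp(c)/8 + 3*exp(-c/2)/4


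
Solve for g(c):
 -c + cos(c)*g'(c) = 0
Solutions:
 g(c) = C1 + Integral(c/cos(c), c)


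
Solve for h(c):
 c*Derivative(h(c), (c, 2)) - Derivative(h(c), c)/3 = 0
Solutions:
 h(c) = C1 + C2*c^(4/3)


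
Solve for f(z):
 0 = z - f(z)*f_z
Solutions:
 f(z) = -sqrt(C1 + z^2)
 f(z) = sqrt(C1 + z^2)


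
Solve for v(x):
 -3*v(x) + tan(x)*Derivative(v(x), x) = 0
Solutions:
 v(x) = C1*sin(x)^3


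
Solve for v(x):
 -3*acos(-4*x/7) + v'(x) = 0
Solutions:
 v(x) = C1 + 3*x*acos(-4*x/7) + 3*sqrt(49 - 16*x^2)/4


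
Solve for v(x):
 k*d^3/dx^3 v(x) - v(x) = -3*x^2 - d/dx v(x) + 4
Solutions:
 v(x) = C1*exp(2^(1/3)*x*(6^(1/3)*(sqrt(3)*sqrt((27 + 4/k)/k^2) - 9/k)^(1/3)/12 - 2^(1/3)*3^(5/6)*I*(sqrt(3)*sqrt((27 + 4/k)/k^2) - 9/k)^(1/3)/12 + 2/(k*(-3^(1/3) + 3^(5/6)*I)*(sqrt(3)*sqrt((27 + 4/k)/k^2) - 9/k)^(1/3)))) + C2*exp(2^(1/3)*x*(6^(1/3)*(sqrt(3)*sqrt((27 + 4/k)/k^2) - 9/k)^(1/3)/12 + 2^(1/3)*3^(5/6)*I*(sqrt(3)*sqrt((27 + 4/k)/k^2) - 9/k)^(1/3)/12 - 2/(k*(3^(1/3) + 3^(5/6)*I)*(sqrt(3)*sqrt((27 + 4/k)/k^2) - 9/k)^(1/3)))) + C3*exp(6^(1/3)*x*(-2^(1/3)*(sqrt(3)*sqrt((27 + 4/k)/k^2) - 9/k)^(1/3) + 2*3^(1/3)/(k*(sqrt(3)*sqrt((27 + 4/k)/k^2) - 9/k)^(1/3)))/6) + 3*x^2 + 6*x + 2


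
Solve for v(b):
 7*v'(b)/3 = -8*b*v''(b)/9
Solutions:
 v(b) = C1 + C2/b^(13/8)


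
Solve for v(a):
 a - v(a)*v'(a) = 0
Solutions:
 v(a) = -sqrt(C1 + a^2)
 v(a) = sqrt(C1 + a^2)


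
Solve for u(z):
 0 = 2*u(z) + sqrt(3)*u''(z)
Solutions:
 u(z) = C1*sin(sqrt(2)*3^(3/4)*z/3) + C2*cos(sqrt(2)*3^(3/4)*z/3)


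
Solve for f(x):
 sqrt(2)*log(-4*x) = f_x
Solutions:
 f(x) = C1 + sqrt(2)*x*log(-x) + sqrt(2)*x*(-1 + 2*log(2))


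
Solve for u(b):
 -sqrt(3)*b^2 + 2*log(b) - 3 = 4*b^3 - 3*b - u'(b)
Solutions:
 u(b) = C1 + b^4 + sqrt(3)*b^3/3 - 3*b^2/2 - 2*b*log(b) + 5*b


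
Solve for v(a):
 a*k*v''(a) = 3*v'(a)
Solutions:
 v(a) = C1 + a^(((re(k) + 3)*re(k) + im(k)^2)/(re(k)^2 + im(k)^2))*(C2*sin(3*log(a)*Abs(im(k))/(re(k)^2 + im(k)^2)) + C3*cos(3*log(a)*im(k)/(re(k)^2 + im(k)^2)))


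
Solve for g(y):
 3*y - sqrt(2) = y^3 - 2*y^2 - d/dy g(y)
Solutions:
 g(y) = C1 + y^4/4 - 2*y^3/3 - 3*y^2/2 + sqrt(2)*y


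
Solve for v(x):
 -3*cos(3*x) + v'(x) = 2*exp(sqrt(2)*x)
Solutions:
 v(x) = C1 + sqrt(2)*exp(sqrt(2)*x) + sin(3*x)


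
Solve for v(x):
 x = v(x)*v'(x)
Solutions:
 v(x) = -sqrt(C1 + x^2)
 v(x) = sqrt(C1 + x^2)


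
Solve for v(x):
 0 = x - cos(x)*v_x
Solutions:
 v(x) = C1 + Integral(x/cos(x), x)


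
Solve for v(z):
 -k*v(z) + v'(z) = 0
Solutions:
 v(z) = C1*exp(k*z)


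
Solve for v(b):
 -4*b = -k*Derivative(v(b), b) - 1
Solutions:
 v(b) = C1 + 2*b^2/k - b/k


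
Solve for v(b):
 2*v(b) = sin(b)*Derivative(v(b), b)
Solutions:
 v(b) = C1*(cos(b) - 1)/(cos(b) + 1)


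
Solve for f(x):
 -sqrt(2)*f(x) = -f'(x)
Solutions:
 f(x) = C1*exp(sqrt(2)*x)


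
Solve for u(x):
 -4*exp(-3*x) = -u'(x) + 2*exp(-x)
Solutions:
 u(x) = C1 - 2*exp(-x) - 4*exp(-3*x)/3


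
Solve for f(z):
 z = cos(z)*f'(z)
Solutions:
 f(z) = C1 + Integral(z/cos(z), z)


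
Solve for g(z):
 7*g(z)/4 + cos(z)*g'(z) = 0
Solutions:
 g(z) = C1*(sin(z) - 1)^(7/8)/(sin(z) + 1)^(7/8)


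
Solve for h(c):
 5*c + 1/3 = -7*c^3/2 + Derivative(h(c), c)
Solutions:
 h(c) = C1 + 7*c^4/8 + 5*c^2/2 + c/3


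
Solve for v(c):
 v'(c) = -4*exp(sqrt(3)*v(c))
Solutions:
 v(c) = sqrt(3)*(2*log(1/(C1 + 4*c)) - log(3))/6


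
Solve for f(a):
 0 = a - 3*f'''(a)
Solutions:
 f(a) = C1 + C2*a + C3*a^2 + a^4/72


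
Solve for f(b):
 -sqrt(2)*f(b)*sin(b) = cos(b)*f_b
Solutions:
 f(b) = C1*cos(b)^(sqrt(2))


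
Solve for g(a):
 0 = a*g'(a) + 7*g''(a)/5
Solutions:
 g(a) = C1 + C2*erf(sqrt(70)*a/14)


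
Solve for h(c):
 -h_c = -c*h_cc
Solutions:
 h(c) = C1 + C2*c^2


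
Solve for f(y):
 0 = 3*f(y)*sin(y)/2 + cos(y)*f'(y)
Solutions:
 f(y) = C1*cos(y)^(3/2)


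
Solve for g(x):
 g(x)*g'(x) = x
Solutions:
 g(x) = -sqrt(C1 + x^2)
 g(x) = sqrt(C1 + x^2)


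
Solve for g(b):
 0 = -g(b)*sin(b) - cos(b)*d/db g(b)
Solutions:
 g(b) = C1*cos(b)


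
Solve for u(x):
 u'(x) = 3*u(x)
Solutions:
 u(x) = C1*exp(3*x)


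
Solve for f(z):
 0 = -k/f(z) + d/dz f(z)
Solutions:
 f(z) = -sqrt(C1 + 2*k*z)
 f(z) = sqrt(C1 + 2*k*z)


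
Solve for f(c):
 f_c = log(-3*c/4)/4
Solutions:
 f(c) = C1 + c*log(-c)/4 + c*(-2*log(2) - 1 + log(3))/4


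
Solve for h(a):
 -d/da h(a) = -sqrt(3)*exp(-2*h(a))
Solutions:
 h(a) = log(-sqrt(C1 + 2*sqrt(3)*a))
 h(a) = log(C1 + 2*sqrt(3)*a)/2


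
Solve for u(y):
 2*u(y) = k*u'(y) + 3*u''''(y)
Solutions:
 u(y) = C1*exp(2^(2/3)*sqrt(3)*y*(-sqrt(2^(1/3)*(3*k^2 + sqrt(9*k^4 + 2048))^(1/3) - 16/(3*k^2 + sqrt(9*k^4 + 2048))^(1/3)) + sqrt(4*sqrt(3)*k/sqrt(2^(1/3)*(3*k^2 + sqrt(9*k^4 + 2048))^(1/3) - 16/(3*k^2 + sqrt(9*k^4 + 2048))^(1/3)) - 2^(1/3)*(3*k^2 + sqrt(9*k^4 + 2048))^(1/3) + 16/(3*k^2 + sqrt(9*k^4 + 2048))^(1/3)))/12) + C2*exp(2^(2/3)*sqrt(3)*y*(sqrt(2^(1/3)*(3*k^2 + sqrt(9*k^4 + 2048))^(1/3) - 16/(3*k^2 + sqrt(9*k^4 + 2048))^(1/3)) - sqrt(-4*sqrt(3)*k/sqrt(2^(1/3)*(3*k^2 + sqrt(9*k^4 + 2048))^(1/3) - 16/(3*k^2 + sqrt(9*k^4 + 2048))^(1/3)) - 2^(1/3)*(3*k^2 + sqrt(9*k^4 + 2048))^(1/3) + 16/(3*k^2 + sqrt(9*k^4 + 2048))^(1/3)))/12) + C3*exp(2^(2/3)*sqrt(3)*y*(sqrt(2^(1/3)*(3*k^2 + sqrt(9*k^4 + 2048))^(1/3) - 16/(3*k^2 + sqrt(9*k^4 + 2048))^(1/3)) + sqrt(-4*sqrt(3)*k/sqrt(2^(1/3)*(3*k^2 + sqrt(9*k^4 + 2048))^(1/3) - 16/(3*k^2 + sqrt(9*k^4 + 2048))^(1/3)) - 2^(1/3)*(3*k^2 + sqrt(9*k^4 + 2048))^(1/3) + 16/(3*k^2 + sqrt(9*k^4 + 2048))^(1/3)))/12) + C4*exp(-2^(2/3)*sqrt(3)*y*(sqrt(2^(1/3)*(3*k^2 + sqrt(9*k^4 + 2048))^(1/3) - 16/(3*k^2 + sqrt(9*k^4 + 2048))^(1/3)) + sqrt(4*sqrt(3)*k/sqrt(2^(1/3)*(3*k^2 + sqrt(9*k^4 + 2048))^(1/3) - 16/(3*k^2 + sqrt(9*k^4 + 2048))^(1/3)) - 2^(1/3)*(3*k^2 + sqrt(9*k^4 + 2048))^(1/3) + 16/(3*k^2 + sqrt(9*k^4 + 2048))^(1/3)))/12)


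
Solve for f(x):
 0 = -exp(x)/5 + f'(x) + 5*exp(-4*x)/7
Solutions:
 f(x) = C1 + exp(x)/5 + 5*exp(-4*x)/28


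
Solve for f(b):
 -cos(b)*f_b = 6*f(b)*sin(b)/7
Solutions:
 f(b) = C1*cos(b)^(6/7)


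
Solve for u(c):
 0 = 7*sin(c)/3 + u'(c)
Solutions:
 u(c) = C1 + 7*cos(c)/3


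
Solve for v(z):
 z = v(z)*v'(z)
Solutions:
 v(z) = -sqrt(C1 + z^2)
 v(z) = sqrt(C1 + z^2)


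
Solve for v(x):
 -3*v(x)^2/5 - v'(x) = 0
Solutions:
 v(x) = 5/(C1 + 3*x)


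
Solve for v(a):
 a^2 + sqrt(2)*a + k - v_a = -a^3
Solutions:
 v(a) = C1 + a^4/4 + a^3/3 + sqrt(2)*a^2/2 + a*k


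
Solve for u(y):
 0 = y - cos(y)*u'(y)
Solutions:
 u(y) = C1 + Integral(y/cos(y), y)


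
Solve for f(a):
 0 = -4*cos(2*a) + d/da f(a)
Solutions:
 f(a) = C1 + 2*sin(2*a)


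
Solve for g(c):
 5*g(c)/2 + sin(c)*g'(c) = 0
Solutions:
 g(c) = C1*(cos(c) + 1)^(5/4)/(cos(c) - 1)^(5/4)


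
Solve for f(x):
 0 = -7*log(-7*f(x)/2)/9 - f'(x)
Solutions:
 9*Integral(1/(log(-_y) - log(2) + log(7)), (_y, f(x)))/7 = C1 - x


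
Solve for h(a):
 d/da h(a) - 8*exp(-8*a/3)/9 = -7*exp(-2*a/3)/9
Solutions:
 h(a) = C1 + 7*exp(-2*a/3)/6 - exp(-8*a/3)/3


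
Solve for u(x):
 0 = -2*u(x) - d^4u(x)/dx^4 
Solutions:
 u(x) = (C1*sin(2^(3/4)*x/2) + C2*cos(2^(3/4)*x/2))*exp(-2^(3/4)*x/2) + (C3*sin(2^(3/4)*x/2) + C4*cos(2^(3/4)*x/2))*exp(2^(3/4)*x/2)


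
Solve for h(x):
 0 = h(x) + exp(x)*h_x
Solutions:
 h(x) = C1*exp(exp(-x))


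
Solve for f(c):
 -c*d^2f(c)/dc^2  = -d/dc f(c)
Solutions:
 f(c) = C1 + C2*c^2


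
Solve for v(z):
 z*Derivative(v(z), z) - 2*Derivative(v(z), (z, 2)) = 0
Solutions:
 v(z) = C1 + C2*erfi(z/2)


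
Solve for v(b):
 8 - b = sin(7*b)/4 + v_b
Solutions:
 v(b) = C1 - b^2/2 + 8*b + cos(7*b)/28


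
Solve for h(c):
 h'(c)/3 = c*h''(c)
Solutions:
 h(c) = C1 + C2*c^(4/3)


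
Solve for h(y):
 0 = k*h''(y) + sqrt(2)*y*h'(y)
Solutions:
 h(y) = C1 + C2*sqrt(k)*erf(2^(3/4)*y*sqrt(1/k)/2)


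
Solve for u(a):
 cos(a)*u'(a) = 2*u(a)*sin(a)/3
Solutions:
 u(a) = C1/cos(a)^(2/3)


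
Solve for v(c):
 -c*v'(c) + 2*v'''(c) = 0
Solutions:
 v(c) = C1 + Integral(C2*airyai(2^(2/3)*c/2) + C3*airybi(2^(2/3)*c/2), c)


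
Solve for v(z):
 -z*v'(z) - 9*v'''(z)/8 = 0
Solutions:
 v(z) = C1 + Integral(C2*airyai(-2*3^(1/3)*z/3) + C3*airybi(-2*3^(1/3)*z/3), z)


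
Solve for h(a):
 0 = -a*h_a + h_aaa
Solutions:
 h(a) = C1 + Integral(C2*airyai(a) + C3*airybi(a), a)


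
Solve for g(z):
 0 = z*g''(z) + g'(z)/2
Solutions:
 g(z) = C1 + C2*sqrt(z)


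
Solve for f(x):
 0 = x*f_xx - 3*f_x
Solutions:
 f(x) = C1 + C2*x^4


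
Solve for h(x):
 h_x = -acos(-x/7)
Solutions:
 h(x) = C1 - x*acos(-x/7) - sqrt(49 - x^2)


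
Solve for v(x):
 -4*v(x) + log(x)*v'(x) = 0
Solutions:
 v(x) = C1*exp(4*li(x))


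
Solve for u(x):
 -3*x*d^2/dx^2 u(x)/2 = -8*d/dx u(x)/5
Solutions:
 u(x) = C1 + C2*x^(31/15)


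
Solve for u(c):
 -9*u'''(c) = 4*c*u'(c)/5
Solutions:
 u(c) = C1 + Integral(C2*airyai(-2^(2/3)*75^(1/3)*c/15) + C3*airybi(-2^(2/3)*75^(1/3)*c/15), c)


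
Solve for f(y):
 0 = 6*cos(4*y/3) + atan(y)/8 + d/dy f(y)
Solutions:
 f(y) = C1 - y*atan(y)/8 + log(y^2 + 1)/16 - 9*sin(4*y/3)/2


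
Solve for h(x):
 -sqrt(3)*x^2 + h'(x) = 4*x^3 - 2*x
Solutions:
 h(x) = C1 + x^4 + sqrt(3)*x^3/3 - x^2


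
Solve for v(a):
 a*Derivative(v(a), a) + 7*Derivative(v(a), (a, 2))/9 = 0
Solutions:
 v(a) = C1 + C2*erf(3*sqrt(14)*a/14)


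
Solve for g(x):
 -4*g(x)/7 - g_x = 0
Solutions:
 g(x) = C1*exp(-4*x/7)


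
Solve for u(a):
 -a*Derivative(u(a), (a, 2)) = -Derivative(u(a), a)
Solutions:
 u(a) = C1 + C2*a^2


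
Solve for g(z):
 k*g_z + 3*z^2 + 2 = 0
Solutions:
 g(z) = C1 - z^3/k - 2*z/k


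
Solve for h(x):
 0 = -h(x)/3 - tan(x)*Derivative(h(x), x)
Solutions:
 h(x) = C1/sin(x)^(1/3)


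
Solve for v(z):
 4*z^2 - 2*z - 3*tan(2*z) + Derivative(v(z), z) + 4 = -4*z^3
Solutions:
 v(z) = C1 - z^4 - 4*z^3/3 + z^2 - 4*z - 3*log(cos(2*z))/2


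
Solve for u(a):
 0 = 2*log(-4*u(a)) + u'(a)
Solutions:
 Integral(1/(log(-_y) + 2*log(2)), (_y, u(a)))/2 = C1 - a


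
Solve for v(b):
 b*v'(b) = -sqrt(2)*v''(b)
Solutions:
 v(b) = C1 + C2*erf(2^(1/4)*b/2)


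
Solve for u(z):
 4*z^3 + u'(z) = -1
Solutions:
 u(z) = C1 - z^4 - z


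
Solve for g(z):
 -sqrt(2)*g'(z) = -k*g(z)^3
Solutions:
 g(z) = -sqrt(-1/(C1 + sqrt(2)*k*z))
 g(z) = sqrt(-1/(C1 + sqrt(2)*k*z))


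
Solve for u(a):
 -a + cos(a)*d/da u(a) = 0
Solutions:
 u(a) = C1 + Integral(a/cos(a), a)


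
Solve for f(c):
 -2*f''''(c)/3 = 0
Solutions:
 f(c) = C1 + C2*c + C3*c^2 + C4*c^3


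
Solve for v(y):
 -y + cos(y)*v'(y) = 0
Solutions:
 v(y) = C1 + Integral(y/cos(y), y)


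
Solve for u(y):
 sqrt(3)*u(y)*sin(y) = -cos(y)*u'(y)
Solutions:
 u(y) = C1*cos(y)^(sqrt(3))


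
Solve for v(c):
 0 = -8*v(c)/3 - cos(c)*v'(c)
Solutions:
 v(c) = C1*(sin(c) - 1)^(4/3)/(sin(c) + 1)^(4/3)


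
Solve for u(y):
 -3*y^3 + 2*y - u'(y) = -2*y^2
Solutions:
 u(y) = C1 - 3*y^4/4 + 2*y^3/3 + y^2


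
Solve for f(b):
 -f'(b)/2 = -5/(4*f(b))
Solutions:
 f(b) = -sqrt(C1 + 5*b)
 f(b) = sqrt(C1 + 5*b)


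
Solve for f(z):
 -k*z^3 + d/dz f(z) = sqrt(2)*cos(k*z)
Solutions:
 f(z) = C1 + k*z^4/4 + sqrt(2)*sin(k*z)/k


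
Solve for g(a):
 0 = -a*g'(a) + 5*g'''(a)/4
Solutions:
 g(a) = C1 + Integral(C2*airyai(10^(2/3)*a/5) + C3*airybi(10^(2/3)*a/5), a)


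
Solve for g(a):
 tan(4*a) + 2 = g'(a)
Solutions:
 g(a) = C1 + 2*a - log(cos(4*a))/4


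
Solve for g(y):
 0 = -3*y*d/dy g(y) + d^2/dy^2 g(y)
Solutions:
 g(y) = C1 + C2*erfi(sqrt(6)*y/2)


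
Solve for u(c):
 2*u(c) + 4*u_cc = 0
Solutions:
 u(c) = C1*sin(sqrt(2)*c/2) + C2*cos(sqrt(2)*c/2)


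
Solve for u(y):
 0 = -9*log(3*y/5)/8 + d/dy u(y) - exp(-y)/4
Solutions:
 u(y) = C1 + 9*y*log(y)/8 + 9*y*(-log(5) - 1 + log(3))/8 - exp(-y)/4


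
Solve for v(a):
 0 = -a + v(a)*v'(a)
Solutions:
 v(a) = -sqrt(C1 + a^2)
 v(a) = sqrt(C1 + a^2)


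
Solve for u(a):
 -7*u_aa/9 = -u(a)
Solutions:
 u(a) = C1*exp(-3*sqrt(7)*a/7) + C2*exp(3*sqrt(7)*a/7)


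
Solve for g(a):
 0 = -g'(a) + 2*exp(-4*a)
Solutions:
 g(a) = C1 - exp(-4*a)/2


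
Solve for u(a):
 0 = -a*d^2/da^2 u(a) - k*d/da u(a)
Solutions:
 u(a) = C1 + a^(1 - re(k))*(C2*sin(log(a)*Abs(im(k))) + C3*cos(log(a)*im(k)))


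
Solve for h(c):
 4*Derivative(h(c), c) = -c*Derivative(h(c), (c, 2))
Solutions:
 h(c) = C1 + C2/c^3


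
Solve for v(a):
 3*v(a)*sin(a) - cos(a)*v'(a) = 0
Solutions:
 v(a) = C1/cos(a)^3


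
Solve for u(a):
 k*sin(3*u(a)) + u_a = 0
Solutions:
 u(a) = -acos((-C1 - exp(6*a*k))/(C1 - exp(6*a*k)))/3 + 2*pi/3
 u(a) = acos((-C1 - exp(6*a*k))/(C1 - exp(6*a*k)))/3


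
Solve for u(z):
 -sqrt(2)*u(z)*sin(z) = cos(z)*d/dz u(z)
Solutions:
 u(z) = C1*cos(z)^(sqrt(2))


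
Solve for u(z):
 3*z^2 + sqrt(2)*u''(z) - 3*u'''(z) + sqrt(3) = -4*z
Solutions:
 u(z) = C1 + C2*z + C3*exp(sqrt(2)*z/3) - sqrt(2)*z^4/8 + z^3*(-9 - 2*sqrt(2))/6 + z^2*(-27*sqrt(2)/4 - 3 - sqrt(6)/4)


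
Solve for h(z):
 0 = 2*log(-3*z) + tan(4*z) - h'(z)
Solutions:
 h(z) = C1 + 2*z*log(-z) - 2*z + 2*z*log(3) - log(cos(4*z))/4


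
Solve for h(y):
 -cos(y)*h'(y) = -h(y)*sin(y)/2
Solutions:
 h(y) = C1/sqrt(cos(y))


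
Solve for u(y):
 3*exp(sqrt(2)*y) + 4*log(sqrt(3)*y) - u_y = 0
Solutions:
 u(y) = C1 + 4*y*log(y) + 2*y*(-2 + log(3)) + 3*sqrt(2)*exp(sqrt(2)*y)/2


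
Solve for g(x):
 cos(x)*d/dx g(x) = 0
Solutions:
 g(x) = C1


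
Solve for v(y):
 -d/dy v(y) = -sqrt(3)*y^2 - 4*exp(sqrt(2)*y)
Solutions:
 v(y) = C1 + sqrt(3)*y^3/3 + 2*sqrt(2)*exp(sqrt(2)*y)


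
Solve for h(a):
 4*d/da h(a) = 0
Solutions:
 h(a) = C1


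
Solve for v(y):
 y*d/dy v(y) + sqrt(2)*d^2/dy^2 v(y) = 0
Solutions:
 v(y) = C1 + C2*erf(2^(1/4)*y/2)


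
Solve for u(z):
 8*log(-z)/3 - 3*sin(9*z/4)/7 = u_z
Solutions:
 u(z) = C1 + 8*z*log(-z)/3 - 8*z/3 + 4*cos(9*z/4)/21


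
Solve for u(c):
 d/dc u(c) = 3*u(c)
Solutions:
 u(c) = C1*exp(3*c)


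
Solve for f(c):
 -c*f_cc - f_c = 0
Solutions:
 f(c) = C1 + C2*log(c)


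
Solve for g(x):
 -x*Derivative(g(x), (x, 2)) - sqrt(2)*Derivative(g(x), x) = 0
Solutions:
 g(x) = C1 + C2*x^(1 - sqrt(2))


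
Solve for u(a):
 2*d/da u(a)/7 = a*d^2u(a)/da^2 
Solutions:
 u(a) = C1 + C2*a^(9/7)


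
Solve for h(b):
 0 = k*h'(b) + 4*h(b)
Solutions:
 h(b) = C1*exp(-4*b/k)


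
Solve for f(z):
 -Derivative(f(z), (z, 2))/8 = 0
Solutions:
 f(z) = C1 + C2*z


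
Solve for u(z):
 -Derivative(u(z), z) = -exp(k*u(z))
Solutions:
 u(z) = Piecewise((log(-1/(C1*k + k*z))/k, Ne(k, 0)), (nan, True))
 u(z) = Piecewise((C1 + z, Eq(k, 0)), (nan, True))


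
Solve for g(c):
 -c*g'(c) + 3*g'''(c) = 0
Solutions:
 g(c) = C1 + Integral(C2*airyai(3^(2/3)*c/3) + C3*airybi(3^(2/3)*c/3), c)


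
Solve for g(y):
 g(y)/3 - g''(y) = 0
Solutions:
 g(y) = C1*exp(-sqrt(3)*y/3) + C2*exp(sqrt(3)*y/3)


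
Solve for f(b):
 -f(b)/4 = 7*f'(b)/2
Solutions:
 f(b) = C1*exp(-b/14)


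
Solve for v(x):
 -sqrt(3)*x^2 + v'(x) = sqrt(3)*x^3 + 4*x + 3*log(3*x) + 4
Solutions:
 v(x) = C1 + sqrt(3)*x^4/4 + sqrt(3)*x^3/3 + 2*x^2 + 3*x*log(x) + x + x*log(27)


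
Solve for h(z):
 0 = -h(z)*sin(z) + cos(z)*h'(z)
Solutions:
 h(z) = C1/cos(z)


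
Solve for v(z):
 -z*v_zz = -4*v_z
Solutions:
 v(z) = C1 + C2*z^5


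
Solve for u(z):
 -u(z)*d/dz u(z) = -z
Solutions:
 u(z) = -sqrt(C1 + z^2)
 u(z) = sqrt(C1 + z^2)


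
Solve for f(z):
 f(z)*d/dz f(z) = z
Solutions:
 f(z) = -sqrt(C1 + z^2)
 f(z) = sqrt(C1 + z^2)


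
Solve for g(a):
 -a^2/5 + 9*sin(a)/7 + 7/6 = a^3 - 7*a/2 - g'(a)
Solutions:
 g(a) = C1 + a^4/4 + a^3/15 - 7*a^2/4 - 7*a/6 + 9*cos(a)/7


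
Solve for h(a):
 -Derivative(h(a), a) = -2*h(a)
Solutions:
 h(a) = C1*exp(2*a)


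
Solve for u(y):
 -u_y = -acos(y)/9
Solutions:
 u(y) = C1 + y*acos(y)/9 - sqrt(1 - y^2)/9


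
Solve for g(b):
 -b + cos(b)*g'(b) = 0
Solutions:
 g(b) = C1 + Integral(b/cos(b), b)


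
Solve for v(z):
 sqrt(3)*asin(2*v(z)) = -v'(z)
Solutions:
 Integral(1/asin(2*_y), (_y, v(z))) = C1 - sqrt(3)*z


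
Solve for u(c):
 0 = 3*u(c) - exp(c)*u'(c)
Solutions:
 u(c) = C1*exp(-3*exp(-c))


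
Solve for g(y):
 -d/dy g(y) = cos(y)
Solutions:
 g(y) = C1 - sin(y)


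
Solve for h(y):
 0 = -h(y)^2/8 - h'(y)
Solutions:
 h(y) = 8/(C1 + y)


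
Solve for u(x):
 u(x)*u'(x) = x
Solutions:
 u(x) = -sqrt(C1 + x^2)
 u(x) = sqrt(C1 + x^2)


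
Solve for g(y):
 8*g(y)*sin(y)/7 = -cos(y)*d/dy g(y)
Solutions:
 g(y) = C1*cos(y)^(8/7)


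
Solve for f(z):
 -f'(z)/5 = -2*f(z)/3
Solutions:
 f(z) = C1*exp(10*z/3)


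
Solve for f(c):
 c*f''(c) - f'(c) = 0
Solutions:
 f(c) = C1 + C2*c^2


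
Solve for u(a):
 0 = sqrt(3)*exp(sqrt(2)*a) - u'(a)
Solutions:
 u(a) = C1 + sqrt(6)*exp(sqrt(2)*a)/2


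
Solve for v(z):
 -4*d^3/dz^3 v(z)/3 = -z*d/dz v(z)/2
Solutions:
 v(z) = C1 + Integral(C2*airyai(3^(1/3)*z/2) + C3*airybi(3^(1/3)*z/2), z)


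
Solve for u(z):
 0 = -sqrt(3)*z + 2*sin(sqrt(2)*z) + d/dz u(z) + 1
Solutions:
 u(z) = C1 + sqrt(3)*z^2/2 - z + sqrt(2)*cos(sqrt(2)*z)


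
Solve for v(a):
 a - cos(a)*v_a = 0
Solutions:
 v(a) = C1 + Integral(a/cos(a), a)


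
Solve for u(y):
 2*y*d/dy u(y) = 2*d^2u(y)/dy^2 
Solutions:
 u(y) = C1 + C2*erfi(sqrt(2)*y/2)


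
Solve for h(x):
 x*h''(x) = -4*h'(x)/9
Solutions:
 h(x) = C1 + C2*x^(5/9)


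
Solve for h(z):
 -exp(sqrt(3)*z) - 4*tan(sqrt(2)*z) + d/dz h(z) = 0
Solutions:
 h(z) = C1 + sqrt(3)*exp(sqrt(3)*z)/3 - 2*sqrt(2)*log(cos(sqrt(2)*z))


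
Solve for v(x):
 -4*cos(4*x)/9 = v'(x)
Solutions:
 v(x) = C1 - sin(4*x)/9


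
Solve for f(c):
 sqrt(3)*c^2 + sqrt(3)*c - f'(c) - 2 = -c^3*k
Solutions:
 f(c) = C1 + c^4*k/4 + sqrt(3)*c^3/3 + sqrt(3)*c^2/2 - 2*c


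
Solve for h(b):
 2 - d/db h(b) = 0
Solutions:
 h(b) = C1 + 2*b


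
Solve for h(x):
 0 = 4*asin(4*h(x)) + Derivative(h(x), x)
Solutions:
 Integral(1/asin(4*_y), (_y, h(x))) = C1 - 4*x


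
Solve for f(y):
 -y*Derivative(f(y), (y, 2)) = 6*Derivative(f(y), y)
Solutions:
 f(y) = C1 + C2/y^5


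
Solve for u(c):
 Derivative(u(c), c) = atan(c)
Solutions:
 u(c) = C1 + c*atan(c) - log(c^2 + 1)/2


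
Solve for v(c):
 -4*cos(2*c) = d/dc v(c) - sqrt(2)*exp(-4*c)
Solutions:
 v(c) = C1 - 2*sin(2*c) - sqrt(2)*exp(-4*c)/4


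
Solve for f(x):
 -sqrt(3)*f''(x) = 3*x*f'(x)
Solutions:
 f(x) = C1 + C2*erf(sqrt(2)*3^(1/4)*x/2)


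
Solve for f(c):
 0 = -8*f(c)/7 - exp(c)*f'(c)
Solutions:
 f(c) = C1*exp(8*exp(-c)/7)


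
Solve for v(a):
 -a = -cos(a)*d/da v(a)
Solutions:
 v(a) = C1 + Integral(a/cos(a), a)


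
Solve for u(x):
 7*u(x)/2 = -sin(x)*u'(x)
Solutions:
 u(x) = C1*(cos(x) + 1)^(7/4)/(cos(x) - 1)^(7/4)


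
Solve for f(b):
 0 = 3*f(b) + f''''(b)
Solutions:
 f(b) = (C1*sin(sqrt(2)*3^(1/4)*b/2) + C2*cos(sqrt(2)*3^(1/4)*b/2))*exp(-sqrt(2)*3^(1/4)*b/2) + (C3*sin(sqrt(2)*3^(1/4)*b/2) + C4*cos(sqrt(2)*3^(1/4)*b/2))*exp(sqrt(2)*3^(1/4)*b/2)


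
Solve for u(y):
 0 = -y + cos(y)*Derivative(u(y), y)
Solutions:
 u(y) = C1 + Integral(y/cos(y), y)


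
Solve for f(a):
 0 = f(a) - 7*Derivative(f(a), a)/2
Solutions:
 f(a) = C1*exp(2*a/7)


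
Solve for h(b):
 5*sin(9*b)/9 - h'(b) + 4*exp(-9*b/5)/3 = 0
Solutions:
 h(b) = C1 - 5*cos(9*b)/81 - 20*exp(-9*b/5)/27


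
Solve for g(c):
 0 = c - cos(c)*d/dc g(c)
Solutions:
 g(c) = C1 + Integral(c/cos(c), c)


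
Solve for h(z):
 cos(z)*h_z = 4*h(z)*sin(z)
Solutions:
 h(z) = C1/cos(z)^4


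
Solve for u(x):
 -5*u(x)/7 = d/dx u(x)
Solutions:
 u(x) = C1*exp(-5*x/7)


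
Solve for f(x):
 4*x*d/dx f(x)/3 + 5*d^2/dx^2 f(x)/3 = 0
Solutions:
 f(x) = C1 + C2*erf(sqrt(10)*x/5)


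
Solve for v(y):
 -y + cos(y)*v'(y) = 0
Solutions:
 v(y) = C1 + Integral(y/cos(y), y)


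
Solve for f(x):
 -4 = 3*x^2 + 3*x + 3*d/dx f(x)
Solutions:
 f(x) = C1 - x^3/3 - x^2/2 - 4*x/3


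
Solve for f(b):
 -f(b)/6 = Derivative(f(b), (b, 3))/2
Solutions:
 f(b) = C3*exp(-3^(2/3)*b/3) + (C1*sin(3^(1/6)*b/2) + C2*cos(3^(1/6)*b/2))*exp(3^(2/3)*b/6)


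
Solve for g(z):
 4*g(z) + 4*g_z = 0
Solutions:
 g(z) = C1*exp(-z)


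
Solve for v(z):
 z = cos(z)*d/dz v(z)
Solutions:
 v(z) = C1 + Integral(z/cos(z), z)


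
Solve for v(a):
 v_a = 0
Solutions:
 v(a) = C1


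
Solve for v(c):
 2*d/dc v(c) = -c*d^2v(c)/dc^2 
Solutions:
 v(c) = C1 + C2/c


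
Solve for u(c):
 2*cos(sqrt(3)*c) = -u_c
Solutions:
 u(c) = C1 - 2*sqrt(3)*sin(sqrt(3)*c)/3


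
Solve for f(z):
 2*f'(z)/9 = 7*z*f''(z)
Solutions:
 f(z) = C1 + C2*z^(65/63)


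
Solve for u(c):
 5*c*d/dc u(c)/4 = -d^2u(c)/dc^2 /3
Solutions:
 u(c) = C1 + C2*erf(sqrt(30)*c/4)


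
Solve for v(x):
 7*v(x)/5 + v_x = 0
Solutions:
 v(x) = C1*exp(-7*x/5)


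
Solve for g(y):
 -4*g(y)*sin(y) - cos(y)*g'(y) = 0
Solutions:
 g(y) = C1*cos(y)^4


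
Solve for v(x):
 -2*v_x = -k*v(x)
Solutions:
 v(x) = C1*exp(k*x/2)


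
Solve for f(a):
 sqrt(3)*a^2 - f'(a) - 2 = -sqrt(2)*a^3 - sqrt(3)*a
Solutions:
 f(a) = C1 + sqrt(2)*a^4/4 + sqrt(3)*a^3/3 + sqrt(3)*a^2/2 - 2*a


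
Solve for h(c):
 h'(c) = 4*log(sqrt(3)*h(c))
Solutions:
 -Integral(1/(2*log(_y) + log(3)), (_y, h(c)))/2 = C1 - c


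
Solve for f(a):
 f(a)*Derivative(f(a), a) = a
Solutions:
 f(a) = -sqrt(C1 + a^2)
 f(a) = sqrt(C1 + a^2)


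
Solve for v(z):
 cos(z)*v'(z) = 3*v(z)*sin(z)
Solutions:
 v(z) = C1/cos(z)^3


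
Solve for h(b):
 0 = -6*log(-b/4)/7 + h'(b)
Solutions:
 h(b) = C1 + 6*b*log(-b)/7 + 6*b*(-2*log(2) - 1)/7


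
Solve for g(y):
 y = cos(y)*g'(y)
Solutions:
 g(y) = C1 + Integral(y/cos(y), y)


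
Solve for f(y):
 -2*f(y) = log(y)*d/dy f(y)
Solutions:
 f(y) = C1*exp(-2*li(y))


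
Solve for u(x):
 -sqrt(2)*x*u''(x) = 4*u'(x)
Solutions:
 u(x) = C1 + C2*x^(1 - 2*sqrt(2))


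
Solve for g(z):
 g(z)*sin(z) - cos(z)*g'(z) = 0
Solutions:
 g(z) = C1/cos(z)


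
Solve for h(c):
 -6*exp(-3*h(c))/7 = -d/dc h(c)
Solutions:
 h(c) = log(C1 + 18*c/7)/3
 h(c) = log((-1 - sqrt(3)*I)*(C1 + 18*c/7)^(1/3)/2)
 h(c) = log((-1 + sqrt(3)*I)*(C1 + 18*c/7)^(1/3)/2)


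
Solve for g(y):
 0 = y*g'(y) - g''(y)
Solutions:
 g(y) = C1 + C2*erfi(sqrt(2)*y/2)


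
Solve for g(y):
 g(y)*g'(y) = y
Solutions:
 g(y) = -sqrt(C1 + y^2)
 g(y) = sqrt(C1 + y^2)


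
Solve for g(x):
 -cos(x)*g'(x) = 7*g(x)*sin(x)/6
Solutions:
 g(x) = C1*cos(x)^(7/6)


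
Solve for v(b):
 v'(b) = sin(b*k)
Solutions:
 v(b) = C1 - cos(b*k)/k


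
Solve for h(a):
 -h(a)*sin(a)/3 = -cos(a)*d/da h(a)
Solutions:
 h(a) = C1/cos(a)^(1/3)


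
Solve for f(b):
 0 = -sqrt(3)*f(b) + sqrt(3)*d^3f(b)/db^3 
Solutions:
 f(b) = C3*exp(b) + (C1*sin(sqrt(3)*b/2) + C2*cos(sqrt(3)*b/2))*exp(-b/2)


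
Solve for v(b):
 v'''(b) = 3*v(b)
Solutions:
 v(b) = C3*exp(3^(1/3)*b) + (C1*sin(3^(5/6)*b/2) + C2*cos(3^(5/6)*b/2))*exp(-3^(1/3)*b/2)


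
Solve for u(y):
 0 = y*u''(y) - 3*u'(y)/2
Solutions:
 u(y) = C1 + C2*y^(5/2)


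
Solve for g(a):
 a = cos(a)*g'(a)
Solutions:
 g(a) = C1 + Integral(a/cos(a), a)


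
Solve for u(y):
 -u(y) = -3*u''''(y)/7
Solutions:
 u(y) = C1*exp(-3^(3/4)*7^(1/4)*y/3) + C2*exp(3^(3/4)*7^(1/4)*y/3) + C3*sin(3^(3/4)*7^(1/4)*y/3) + C4*cos(3^(3/4)*7^(1/4)*y/3)


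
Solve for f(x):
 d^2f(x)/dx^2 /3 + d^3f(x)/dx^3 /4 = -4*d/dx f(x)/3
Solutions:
 f(x) = C1 + (C2*sin(2*sqrt(11)*x/3) + C3*cos(2*sqrt(11)*x/3))*exp(-2*x/3)


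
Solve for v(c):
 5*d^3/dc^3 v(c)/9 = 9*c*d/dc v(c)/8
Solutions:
 v(c) = C1 + Integral(C2*airyai(3*3^(1/3)*5^(2/3)*c/10) + C3*airybi(3*3^(1/3)*5^(2/3)*c/10), c)


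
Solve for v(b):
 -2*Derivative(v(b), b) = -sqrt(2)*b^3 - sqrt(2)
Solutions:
 v(b) = C1 + sqrt(2)*b^4/8 + sqrt(2)*b/2


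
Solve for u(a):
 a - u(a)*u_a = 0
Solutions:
 u(a) = -sqrt(C1 + a^2)
 u(a) = sqrt(C1 + a^2)


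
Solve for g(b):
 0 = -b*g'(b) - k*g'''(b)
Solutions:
 g(b) = C1 + Integral(C2*airyai(b*(-1/k)^(1/3)) + C3*airybi(b*(-1/k)^(1/3)), b)


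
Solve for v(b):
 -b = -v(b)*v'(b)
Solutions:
 v(b) = -sqrt(C1 + b^2)
 v(b) = sqrt(C1 + b^2)


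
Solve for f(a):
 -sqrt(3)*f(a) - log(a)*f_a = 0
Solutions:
 f(a) = C1*exp(-sqrt(3)*li(a))


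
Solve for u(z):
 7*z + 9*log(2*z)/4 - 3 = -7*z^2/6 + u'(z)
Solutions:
 u(z) = C1 + 7*z^3/18 + 7*z^2/2 + 9*z*log(z)/4 - 21*z/4 + 9*z*log(2)/4


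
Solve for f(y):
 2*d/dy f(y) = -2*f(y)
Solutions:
 f(y) = C1*exp(-y)


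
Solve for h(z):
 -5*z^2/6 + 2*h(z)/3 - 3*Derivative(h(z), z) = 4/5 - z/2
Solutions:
 h(z) = C1*exp(2*z/9) + 5*z^2/4 + 21*z/2 + 969/20


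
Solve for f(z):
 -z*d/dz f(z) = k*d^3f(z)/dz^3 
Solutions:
 f(z) = C1 + Integral(C2*airyai(z*(-1/k)^(1/3)) + C3*airybi(z*(-1/k)^(1/3)), z)


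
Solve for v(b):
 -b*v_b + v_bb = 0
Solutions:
 v(b) = C1 + C2*erfi(sqrt(2)*b/2)


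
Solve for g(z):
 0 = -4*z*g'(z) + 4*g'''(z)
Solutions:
 g(z) = C1 + Integral(C2*airyai(z) + C3*airybi(z), z)


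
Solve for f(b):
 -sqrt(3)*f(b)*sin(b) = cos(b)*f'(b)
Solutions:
 f(b) = C1*cos(b)^(sqrt(3))


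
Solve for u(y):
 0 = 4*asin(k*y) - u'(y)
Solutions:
 u(y) = C1 + 4*Piecewise((y*asin(k*y) + sqrt(-k^2*y^2 + 1)/k, Ne(k, 0)), (0, True))


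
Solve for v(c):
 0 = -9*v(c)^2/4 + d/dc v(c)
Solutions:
 v(c) = -4/(C1 + 9*c)


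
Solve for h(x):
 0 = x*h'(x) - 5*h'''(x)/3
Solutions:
 h(x) = C1 + Integral(C2*airyai(3^(1/3)*5^(2/3)*x/5) + C3*airybi(3^(1/3)*5^(2/3)*x/5), x)


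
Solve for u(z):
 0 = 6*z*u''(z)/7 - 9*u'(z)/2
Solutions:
 u(z) = C1 + C2*z^(25/4)


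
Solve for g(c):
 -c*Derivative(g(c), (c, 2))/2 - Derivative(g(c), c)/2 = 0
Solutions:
 g(c) = C1 + C2*log(c)


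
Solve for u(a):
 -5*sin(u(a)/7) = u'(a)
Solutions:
 5*a + 7*log(cos(u(a)/7) - 1)/2 - 7*log(cos(u(a)/7) + 1)/2 = C1


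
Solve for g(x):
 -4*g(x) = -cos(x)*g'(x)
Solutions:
 g(x) = C1*(sin(x)^2 + 2*sin(x) + 1)/(sin(x)^2 - 2*sin(x) + 1)


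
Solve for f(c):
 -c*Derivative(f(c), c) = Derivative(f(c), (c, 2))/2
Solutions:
 f(c) = C1 + C2*erf(c)


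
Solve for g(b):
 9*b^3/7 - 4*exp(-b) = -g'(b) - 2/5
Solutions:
 g(b) = C1 - 9*b^4/28 - 2*b/5 - 4*exp(-b)


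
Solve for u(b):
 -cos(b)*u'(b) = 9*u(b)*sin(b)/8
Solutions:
 u(b) = C1*cos(b)^(9/8)


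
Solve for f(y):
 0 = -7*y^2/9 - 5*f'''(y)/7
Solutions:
 f(y) = C1 + C2*y + C3*y^2 - 49*y^5/2700


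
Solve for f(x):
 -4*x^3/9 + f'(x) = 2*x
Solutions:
 f(x) = C1 + x^4/9 + x^2


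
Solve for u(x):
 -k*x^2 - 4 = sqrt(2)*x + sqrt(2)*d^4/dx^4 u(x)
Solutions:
 u(x) = C1 + C2*x + C3*x^2 + C4*x^3 - sqrt(2)*k*x^6/720 - x^5/120 - sqrt(2)*x^4/12


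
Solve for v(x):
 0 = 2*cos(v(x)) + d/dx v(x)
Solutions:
 v(x) = pi - asin((C1 + exp(4*x))/(C1 - exp(4*x)))
 v(x) = asin((C1 + exp(4*x))/(C1 - exp(4*x)))


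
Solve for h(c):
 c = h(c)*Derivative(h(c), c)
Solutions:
 h(c) = -sqrt(C1 + c^2)
 h(c) = sqrt(C1 + c^2)


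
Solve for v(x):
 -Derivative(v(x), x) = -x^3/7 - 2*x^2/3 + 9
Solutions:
 v(x) = C1 + x^4/28 + 2*x^3/9 - 9*x


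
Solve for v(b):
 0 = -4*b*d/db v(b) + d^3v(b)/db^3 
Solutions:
 v(b) = C1 + Integral(C2*airyai(2^(2/3)*b) + C3*airybi(2^(2/3)*b), b)


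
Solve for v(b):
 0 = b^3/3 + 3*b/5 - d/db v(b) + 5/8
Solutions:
 v(b) = C1 + b^4/12 + 3*b^2/10 + 5*b/8


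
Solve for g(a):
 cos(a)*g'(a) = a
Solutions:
 g(a) = C1 + Integral(a/cos(a), a)


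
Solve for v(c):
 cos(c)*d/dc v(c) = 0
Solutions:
 v(c) = C1


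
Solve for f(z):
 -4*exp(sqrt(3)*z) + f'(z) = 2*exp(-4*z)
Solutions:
 f(z) = C1 + 4*sqrt(3)*exp(sqrt(3)*z)/3 - exp(-4*z)/2


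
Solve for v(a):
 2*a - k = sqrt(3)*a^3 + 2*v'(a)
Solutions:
 v(a) = C1 - sqrt(3)*a^4/8 + a^2/2 - a*k/2


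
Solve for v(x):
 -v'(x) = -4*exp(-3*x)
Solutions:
 v(x) = C1 - 4*exp(-3*x)/3


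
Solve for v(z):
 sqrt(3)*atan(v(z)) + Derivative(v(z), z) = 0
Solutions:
 Integral(1/atan(_y), (_y, v(z))) = C1 - sqrt(3)*z


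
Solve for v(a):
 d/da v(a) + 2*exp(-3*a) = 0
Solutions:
 v(a) = C1 + 2*exp(-3*a)/3


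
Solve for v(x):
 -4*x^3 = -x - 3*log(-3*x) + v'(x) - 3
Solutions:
 v(x) = C1 - x^4 + x^2/2 + 3*x*log(-x) + 3*x*log(3)


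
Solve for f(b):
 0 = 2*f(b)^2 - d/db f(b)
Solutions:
 f(b) = -1/(C1 + 2*b)


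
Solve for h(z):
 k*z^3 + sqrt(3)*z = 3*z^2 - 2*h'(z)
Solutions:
 h(z) = C1 - k*z^4/8 + z^3/2 - sqrt(3)*z^2/4


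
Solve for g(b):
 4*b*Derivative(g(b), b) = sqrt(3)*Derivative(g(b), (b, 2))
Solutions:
 g(b) = C1 + C2*erfi(sqrt(2)*3^(3/4)*b/3)


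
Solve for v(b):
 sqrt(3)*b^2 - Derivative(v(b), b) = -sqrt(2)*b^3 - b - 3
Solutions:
 v(b) = C1 + sqrt(2)*b^4/4 + sqrt(3)*b^3/3 + b^2/2 + 3*b


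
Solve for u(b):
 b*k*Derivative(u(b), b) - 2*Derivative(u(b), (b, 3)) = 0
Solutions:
 u(b) = C1 + Integral(C2*airyai(2^(2/3)*b*k^(1/3)/2) + C3*airybi(2^(2/3)*b*k^(1/3)/2), b)


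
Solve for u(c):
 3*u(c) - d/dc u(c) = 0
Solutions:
 u(c) = C1*exp(3*c)


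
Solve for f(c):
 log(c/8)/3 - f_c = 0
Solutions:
 f(c) = C1 + c*log(c)/3 - c*log(2) - c/3


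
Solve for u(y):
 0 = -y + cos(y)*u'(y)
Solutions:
 u(y) = C1 + Integral(y/cos(y), y)


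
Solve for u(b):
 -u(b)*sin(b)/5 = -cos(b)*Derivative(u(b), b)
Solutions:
 u(b) = C1/cos(b)^(1/5)


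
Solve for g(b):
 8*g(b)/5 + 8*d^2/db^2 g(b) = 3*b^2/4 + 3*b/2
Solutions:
 g(b) = C1*sin(sqrt(5)*b/5) + C2*cos(sqrt(5)*b/5) + 15*b^2/32 + 15*b/16 - 75/16


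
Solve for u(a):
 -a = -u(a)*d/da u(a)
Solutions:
 u(a) = -sqrt(C1 + a^2)
 u(a) = sqrt(C1 + a^2)


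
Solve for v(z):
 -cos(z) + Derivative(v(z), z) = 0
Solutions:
 v(z) = C1 + sin(z)


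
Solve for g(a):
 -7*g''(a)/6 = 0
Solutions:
 g(a) = C1 + C2*a


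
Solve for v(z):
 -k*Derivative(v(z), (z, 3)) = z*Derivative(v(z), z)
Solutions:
 v(z) = C1 + Integral(C2*airyai(z*(-1/k)^(1/3)) + C3*airybi(z*(-1/k)^(1/3)), z)


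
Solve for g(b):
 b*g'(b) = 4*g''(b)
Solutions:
 g(b) = C1 + C2*erfi(sqrt(2)*b/4)


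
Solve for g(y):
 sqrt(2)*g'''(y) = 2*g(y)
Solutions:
 g(y) = C3*exp(2^(1/6)*y) + (C1*sin(2^(1/6)*sqrt(3)*y/2) + C2*cos(2^(1/6)*sqrt(3)*y/2))*exp(-2^(1/6)*y/2)


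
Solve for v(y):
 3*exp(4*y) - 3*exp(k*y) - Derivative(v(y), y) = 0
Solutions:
 v(y) = C1 + 3*exp(4*y)/4 - 3*exp(k*y)/k


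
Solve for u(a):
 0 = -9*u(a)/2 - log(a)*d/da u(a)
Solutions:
 u(a) = C1*exp(-9*li(a)/2)


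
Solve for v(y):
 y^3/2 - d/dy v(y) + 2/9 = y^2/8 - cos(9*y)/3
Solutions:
 v(y) = C1 + y^4/8 - y^3/24 + 2*y/9 + sin(9*y)/27


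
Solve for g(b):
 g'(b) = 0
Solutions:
 g(b) = C1


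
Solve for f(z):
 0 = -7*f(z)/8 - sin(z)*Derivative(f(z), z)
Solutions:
 f(z) = C1*(cos(z) + 1)^(7/16)/(cos(z) - 1)^(7/16)


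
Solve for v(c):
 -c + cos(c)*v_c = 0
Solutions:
 v(c) = C1 + Integral(c/cos(c), c)


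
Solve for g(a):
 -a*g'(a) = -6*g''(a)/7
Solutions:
 g(a) = C1 + C2*erfi(sqrt(21)*a/6)


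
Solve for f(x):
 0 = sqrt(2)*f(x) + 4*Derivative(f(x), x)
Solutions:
 f(x) = C1*exp(-sqrt(2)*x/4)


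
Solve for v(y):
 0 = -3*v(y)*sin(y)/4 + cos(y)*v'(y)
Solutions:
 v(y) = C1/cos(y)^(3/4)


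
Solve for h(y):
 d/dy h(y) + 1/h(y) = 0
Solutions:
 h(y) = -sqrt(C1 - 2*y)
 h(y) = sqrt(C1 - 2*y)


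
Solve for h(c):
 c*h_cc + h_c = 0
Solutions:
 h(c) = C1 + C2*log(c)


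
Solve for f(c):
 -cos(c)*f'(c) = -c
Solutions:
 f(c) = C1 + Integral(c/cos(c), c)


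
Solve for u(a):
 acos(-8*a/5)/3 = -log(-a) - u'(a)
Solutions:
 u(a) = C1 - a*log(-a) - a*acos(-8*a/5)/3 + a - sqrt(25 - 64*a^2)/24


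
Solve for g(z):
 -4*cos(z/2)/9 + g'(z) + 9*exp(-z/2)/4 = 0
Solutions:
 g(z) = C1 + 8*sin(z/2)/9 + 9*exp(-z/2)/2


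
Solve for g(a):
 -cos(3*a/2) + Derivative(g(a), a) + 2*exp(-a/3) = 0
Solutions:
 g(a) = C1 + 2*sin(3*a/2)/3 + 6*exp(-a/3)


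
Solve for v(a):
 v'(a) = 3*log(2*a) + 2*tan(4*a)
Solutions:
 v(a) = C1 + 3*a*log(a) - 3*a + 3*a*log(2) - log(cos(4*a))/2


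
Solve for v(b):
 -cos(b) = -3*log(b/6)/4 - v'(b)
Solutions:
 v(b) = C1 - 3*b*log(b)/4 + 3*b/4 + 3*b*log(6)/4 + sin(b)


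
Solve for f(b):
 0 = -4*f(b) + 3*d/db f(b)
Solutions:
 f(b) = C1*exp(4*b/3)


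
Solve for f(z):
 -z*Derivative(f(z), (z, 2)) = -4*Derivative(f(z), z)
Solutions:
 f(z) = C1 + C2*z^5


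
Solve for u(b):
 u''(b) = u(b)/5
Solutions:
 u(b) = C1*exp(-sqrt(5)*b/5) + C2*exp(sqrt(5)*b/5)


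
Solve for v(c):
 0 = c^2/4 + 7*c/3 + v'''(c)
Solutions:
 v(c) = C1 + C2*c + C3*c^2 - c^5/240 - 7*c^4/72


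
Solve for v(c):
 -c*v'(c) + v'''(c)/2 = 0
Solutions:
 v(c) = C1 + Integral(C2*airyai(2^(1/3)*c) + C3*airybi(2^(1/3)*c), c)


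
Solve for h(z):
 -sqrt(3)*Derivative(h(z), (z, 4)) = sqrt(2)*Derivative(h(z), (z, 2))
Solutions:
 h(z) = C1 + C2*z + C3*sin(2^(1/4)*3^(3/4)*z/3) + C4*cos(2^(1/4)*3^(3/4)*z/3)


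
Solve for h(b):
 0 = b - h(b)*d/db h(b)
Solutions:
 h(b) = -sqrt(C1 + b^2)
 h(b) = sqrt(C1 + b^2)


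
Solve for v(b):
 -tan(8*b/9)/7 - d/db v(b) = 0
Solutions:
 v(b) = C1 + 9*log(cos(8*b/9))/56


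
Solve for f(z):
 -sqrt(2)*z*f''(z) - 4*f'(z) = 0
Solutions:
 f(z) = C1 + C2*z^(1 - 2*sqrt(2))


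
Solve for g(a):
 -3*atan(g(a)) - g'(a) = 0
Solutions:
 Integral(1/atan(_y), (_y, g(a))) = C1 - 3*a


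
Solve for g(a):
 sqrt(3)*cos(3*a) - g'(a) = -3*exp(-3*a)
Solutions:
 g(a) = C1 + sqrt(3)*sin(3*a)/3 - exp(-3*a)


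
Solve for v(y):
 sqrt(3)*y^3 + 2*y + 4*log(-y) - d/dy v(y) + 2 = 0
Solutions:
 v(y) = C1 + sqrt(3)*y^4/4 + y^2 + 4*y*log(-y) - 2*y


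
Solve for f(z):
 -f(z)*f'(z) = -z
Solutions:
 f(z) = -sqrt(C1 + z^2)
 f(z) = sqrt(C1 + z^2)


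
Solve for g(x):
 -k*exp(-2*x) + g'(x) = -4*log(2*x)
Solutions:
 g(x) = C1 - k*exp(-2*x)/2 - 4*x*log(x) + 4*x*(1 - log(2))


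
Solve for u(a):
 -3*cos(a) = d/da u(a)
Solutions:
 u(a) = C1 - 3*sin(a)


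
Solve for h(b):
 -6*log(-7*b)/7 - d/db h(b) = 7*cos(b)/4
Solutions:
 h(b) = C1 - 6*b*log(-b)/7 - 6*b*log(7)/7 + 6*b/7 - 7*sin(b)/4


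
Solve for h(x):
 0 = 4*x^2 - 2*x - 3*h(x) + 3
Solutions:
 h(x) = 4*x^2/3 - 2*x/3 + 1


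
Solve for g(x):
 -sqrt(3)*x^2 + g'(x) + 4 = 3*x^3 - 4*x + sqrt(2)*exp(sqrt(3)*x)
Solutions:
 g(x) = C1 + 3*x^4/4 + sqrt(3)*x^3/3 - 2*x^2 - 4*x + sqrt(6)*exp(sqrt(3)*x)/3


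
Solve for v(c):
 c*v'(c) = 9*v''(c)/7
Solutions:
 v(c) = C1 + C2*erfi(sqrt(14)*c/6)


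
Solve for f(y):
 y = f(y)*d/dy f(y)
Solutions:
 f(y) = -sqrt(C1 + y^2)
 f(y) = sqrt(C1 + y^2)


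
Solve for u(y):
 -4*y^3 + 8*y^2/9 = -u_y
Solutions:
 u(y) = C1 + y^4 - 8*y^3/27


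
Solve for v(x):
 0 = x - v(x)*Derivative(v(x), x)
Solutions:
 v(x) = -sqrt(C1 + x^2)
 v(x) = sqrt(C1 + x^2)


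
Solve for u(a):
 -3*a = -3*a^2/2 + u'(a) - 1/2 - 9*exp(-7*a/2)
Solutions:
 u(a) = C1 + a^3/2 - 3*a^2/2 + a/2 - 18*exp(-7*a/2)/7


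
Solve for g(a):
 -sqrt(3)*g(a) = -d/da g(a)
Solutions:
 g(a) = C1*exp(sqrt(3)*a)
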